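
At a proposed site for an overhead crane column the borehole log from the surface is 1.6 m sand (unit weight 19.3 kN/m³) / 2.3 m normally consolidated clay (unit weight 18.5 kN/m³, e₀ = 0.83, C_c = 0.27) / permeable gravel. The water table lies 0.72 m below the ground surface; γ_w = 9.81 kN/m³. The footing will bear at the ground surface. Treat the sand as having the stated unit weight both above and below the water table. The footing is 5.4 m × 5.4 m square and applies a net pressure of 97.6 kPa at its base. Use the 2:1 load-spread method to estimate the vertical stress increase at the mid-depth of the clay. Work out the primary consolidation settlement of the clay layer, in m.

Mid-depth of clay below the ground surface: z = 1.6 + 2.3/2 = 2.75 m.
Total vertical stress at mid-clay: σ_v = 19.3×1.6 + 18.5×1.15 = 52.155 kPa.
Pore pressure: u = 9.81×(2.75 − 0.72) = 19.914 kPa.
Initial effective stress: σ'_0 = σ_v − u = 52.155 − 19.914 = 32.241 kPa.
Stress increase at mid-clay by the 2:1 spreading method:
Δσ = qBL/((B+z)(L+z)) = 97.6×5.4×5.4/((5.4+2.75)(5.4+2.75)) = 42.847 kPa
Final effective stress: σ'_f = σ'_0 + Δσ = 32.241 + 42.847 = 75.088 kPa.
Normally consolidated clay, so the full stress increment lies on the virgin compression line:
S_c = C_c·H/(1+e₀)·log₁₀(σ'_f/σ'_0) = 0.27×2.3/(1+0.83)×log₁₀(75.088/32.241)
    = 0.33934 × 0.36716 = 0.1246 m

S_c ≈ 0.125 m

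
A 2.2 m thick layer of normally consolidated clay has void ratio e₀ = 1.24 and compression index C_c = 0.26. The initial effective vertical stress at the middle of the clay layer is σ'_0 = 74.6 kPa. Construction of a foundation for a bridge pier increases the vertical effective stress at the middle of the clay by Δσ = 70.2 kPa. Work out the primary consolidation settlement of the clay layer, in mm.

Final effective stress: σ'_f = σ'_0 + Δσ = 74.6 + 70.2 = 144.8 kPa.
Normally consolidated clay, so the full stress increment lies on the virgin compression line:
S_c = C_c·H/(1+e₀)·log₁₀(σ'_f/σ'_0) = 0.26×2.2/(1+1.24)×log₁₀(144.8/74.6)
    = 0.25536 × 0.28803 = 0.07355 m

S_c ≈ 73.6 mm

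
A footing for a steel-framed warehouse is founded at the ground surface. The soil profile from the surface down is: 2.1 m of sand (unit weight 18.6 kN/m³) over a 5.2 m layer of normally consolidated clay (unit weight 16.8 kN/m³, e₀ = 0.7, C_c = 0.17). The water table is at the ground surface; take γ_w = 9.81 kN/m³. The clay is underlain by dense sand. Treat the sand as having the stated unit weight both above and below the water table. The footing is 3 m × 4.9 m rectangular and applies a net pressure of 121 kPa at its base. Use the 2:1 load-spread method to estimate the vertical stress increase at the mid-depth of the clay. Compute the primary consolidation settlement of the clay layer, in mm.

S_c ≈ 114 mm

Mid-depth of clay below the ground surface: z = 2.1 + 5.2/2 = 4.7 m.
Total vertical stress at mid-clay: σ_v = 18.6×2.1 + 16.8×2.6 = 82.74 kPa.
Pore pressure: u = 9.81×(4.7 − 0) = 46.107 kPa.
Initial effective stress: σ'_0 = σ_v − u = 82.74 − 46.107 = 36.633 kPa.
Stress increase at mid-clay by the 2:1 spreading method:
Δσ = qBL/((B+z)(L+z)) = 121×3×4.9/((3+4.7)(4.9+4.7)) = 24.062 kPa
Final effective stress: σ'_f = σ'_0 + Δσ = 36.633 + 24.062 = 60.695 kPa.
Normally consolidated clay, so the full stress increment lies on the virgin compression line:
S_c = C_c·H/(1+e₀)·log₁₀(σ'_f/σ'_0) = 0.17×5.2/(1+0.7)×log₁₀(60.695/36.633)
    = 0.52 × 0.21928 = 0.114 m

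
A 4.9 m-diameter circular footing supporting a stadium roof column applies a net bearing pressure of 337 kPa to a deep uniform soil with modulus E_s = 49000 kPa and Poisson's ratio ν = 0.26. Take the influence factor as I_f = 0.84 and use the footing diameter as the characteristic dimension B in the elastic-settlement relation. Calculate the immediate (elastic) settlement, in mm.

S_e ≈ 26.4 mm

Immediate (elastic) settlement: S_e = q·B·(1−ν²)/E_s · I_f.
S_e = 337 × 4.9 × (1 − 0.26²) / 49000 × 0.84
    = 337 × 4.9 × 0.9324 / 49000 × 0.84
    = 0.02639 m = 26.39 mm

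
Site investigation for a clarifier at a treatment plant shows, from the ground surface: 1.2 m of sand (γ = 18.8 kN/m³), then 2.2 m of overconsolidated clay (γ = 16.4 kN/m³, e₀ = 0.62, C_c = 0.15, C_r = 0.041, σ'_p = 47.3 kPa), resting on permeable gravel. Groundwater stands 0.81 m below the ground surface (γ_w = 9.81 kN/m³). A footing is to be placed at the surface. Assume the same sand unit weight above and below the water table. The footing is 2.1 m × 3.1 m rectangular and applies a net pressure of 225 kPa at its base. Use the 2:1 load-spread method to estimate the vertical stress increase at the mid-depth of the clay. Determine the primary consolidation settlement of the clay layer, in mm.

Mid-depth of clay below the ground surface: z = 1.2 + 2.2/2 = 2.3 m.
Total vertical stress at mid-clay: σ_v = 18.8×1.2 + 16.4×1.1 = 40.6 kPa.
Pore pressure: u = 9.81×(2.3 − 0.81) = 14.617 kPa.
Initial effective stress: σ'_0 = σ_v − u = 40.6 − 14.617 = 25.983 kPa.
Stress increase at mid-clay by the 2:1 spreading method:
Δσ = qBL/((B+z)(L+z)) = 225×2.1×3.1/((2.1+2.3)(3.1+2.3)) = 61.648 kPa
Final effective stress: σ'_f = 25.983 + 61.648 = 87.631 kPa.
σ'_f = 87.631 > σ'_p = 47.3 kPa, so the stress path crosses the preconsolidation pressure — recompression up to σ'_p, then virgin compression beyond:
S_c = H/(1+e₀)·[C_r·log₁₀(σ'_p/σ'_0) + C_c·log₁₀(σ'_f/σ'_p)]
    = 2.2/1.62 × [0.041×log₁₀(47.3/25.983) + 0.15×log₁₀(87.631/47.3)]
    = 1.358 × [0.010667 + 0.040169] = 0.06904 m

S_c ≈ 69 mm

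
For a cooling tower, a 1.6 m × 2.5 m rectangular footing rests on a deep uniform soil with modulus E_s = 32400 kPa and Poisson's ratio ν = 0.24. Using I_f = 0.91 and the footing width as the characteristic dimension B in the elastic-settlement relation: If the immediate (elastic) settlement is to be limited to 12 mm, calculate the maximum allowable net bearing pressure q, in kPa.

S_e = q·B·(1−ν²)/E_s · I_f  ⇒  q = S_e·E_s / (B·(1−ν²)·I_f).
q = 0.012 × 32400 / (1.6 × 0.9424 × 0.91) = 283.4 kPa

q ≈ 283 kPa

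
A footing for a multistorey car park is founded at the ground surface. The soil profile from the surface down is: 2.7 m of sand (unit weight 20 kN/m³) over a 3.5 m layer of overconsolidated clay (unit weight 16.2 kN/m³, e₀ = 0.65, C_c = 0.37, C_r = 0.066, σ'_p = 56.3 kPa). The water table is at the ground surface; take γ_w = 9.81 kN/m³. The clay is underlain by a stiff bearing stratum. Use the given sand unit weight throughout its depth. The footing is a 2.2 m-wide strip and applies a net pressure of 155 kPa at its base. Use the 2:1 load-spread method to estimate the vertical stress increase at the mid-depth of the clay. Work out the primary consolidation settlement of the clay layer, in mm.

S_c ≈ 183 mm

Mid-depth of clay below the ground surface: z = 2.7 + 3.5/2 = 4.45 m.
Total vertical stress at mid-clay: σ_v = 20×2.7 + 16.2×1.75 = 82.35 kPa.
Pore pressure: u = 9.81×(4.45 − 0) = 43.655 kPa.
Initial effective stress: σ'_0 = σ_v − u = 82.35 − 43.655 = 38.695 kPa.
Stress increase at mid-clay by the 2:1 spreading method:
Δσ = qB/(B+z) = 155×2.2/(2.2+4.45) = 51.278 kPa
Final effective stress: σ'_f = 38.695 + 51.278 = 89.973 kPa.
σ'_f = 89.973 > σ'_p = 56.3 kPa, so the stress path crosses the preconsolidation pressure — recompression up to σ'_p, then virgin compression beyond:
S_c = H/(1+e₀)·[C_r·log₁₀(σ'_p/σ'_0) + C_c·log₁₀(σ'_f/σ'_p)]
    = 3.5/1.65 × [0.066×log₁₀(56.3/38.695) + 0.37×log₁₀(89.973/56.3)]
    = 2.1212 × [0.010748 + 0.075333] = 0.1826 m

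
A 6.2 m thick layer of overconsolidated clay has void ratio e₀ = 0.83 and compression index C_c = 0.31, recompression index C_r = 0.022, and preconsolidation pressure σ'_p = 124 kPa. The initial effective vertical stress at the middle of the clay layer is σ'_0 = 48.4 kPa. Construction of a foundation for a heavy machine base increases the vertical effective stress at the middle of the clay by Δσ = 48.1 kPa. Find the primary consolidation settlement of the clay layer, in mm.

Final effective stress: σ'_f = 48.4 + 48.1 = 96.5 kPa.
σ'_f = 96.5 ≤ σ'_p = 124 kPa, so the clay remains overconsolidated and only the recompression index applies:
S_c = C_r·H/(1+e₀)·log₁₀(σ'_f/σ'_0) = 0.022×6.2/1.83×log₁₀(96.5/48.4)
    = 0.074536 × 0.29968 = 0.02234 m

S_c ≈ 22.3 mm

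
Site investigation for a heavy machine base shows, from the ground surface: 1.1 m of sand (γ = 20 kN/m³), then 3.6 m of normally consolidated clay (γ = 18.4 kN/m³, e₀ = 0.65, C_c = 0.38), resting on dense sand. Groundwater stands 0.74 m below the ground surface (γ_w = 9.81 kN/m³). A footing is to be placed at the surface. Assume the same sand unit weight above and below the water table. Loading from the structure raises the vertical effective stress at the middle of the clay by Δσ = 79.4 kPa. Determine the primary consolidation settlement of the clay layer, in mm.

S_c ≈ 434 mm

Mid-depth of clay below the ground surface: z = 1.1 + 3.6/2 = 2.9 m.
Total vertical stress at mid-clay: σ_v = 20×1.1 + 18.4×1.8 = 55.12 kPa.
Pore pressure: u = 9.81×(2.9 − 0.74) = 21.19 kPa.
Initial effective stress: σ'_0 = σ_v − u = 55.12 − 21.19 = 33.93 kPa.
Final effective stress: σ'_f = σ'_0 + Δσ = 33.93 + 79.4 = 113.33 kPa.
Normally consolidated clay, so the full stress increment lies on the virgin compression line:
S_c = C_c·H/(1+e₀)·log₁₀(σ'_f/σ'_0) = 0.38×3.6/(1+0.65)×log₁₀(113.33/33.93)
    = 0.82909 × 0.52376 = 0.4342 m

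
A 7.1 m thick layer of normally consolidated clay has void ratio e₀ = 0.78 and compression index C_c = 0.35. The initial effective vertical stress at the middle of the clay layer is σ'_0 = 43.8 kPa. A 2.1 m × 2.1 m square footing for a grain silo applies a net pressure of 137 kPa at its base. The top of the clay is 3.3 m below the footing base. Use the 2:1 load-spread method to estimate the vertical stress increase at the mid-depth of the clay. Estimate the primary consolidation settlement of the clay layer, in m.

S_c ≈ 0.0963 m

Mid-depth of clay below the footing base: z = 3.3 + 7.1/2 = 6.85 m.
Stress increase at mid-clay by the 2:1 spreading method:
Δσ = qBL/((B+z)(L+z)) = 137×2.1×2.1/((2.1+6.85)(2.1+6.85)) = 7.5425 kPa
Final effective stress: σ'_f = σ'_0 + Δσ = 43.8 + 7.5425 = 51.343 kPa.
Normally consolidated clay, so the full stress increment lies on the virgin compression line:
S_c = C_c·H/(1+e₀)·log₁₀(σ'_f/σ'_0) = 0.35×7.1/(1+0.78)×log₁₀(51.343/43.8)
    = 1.3961 × 0.069007 = 0.09634 m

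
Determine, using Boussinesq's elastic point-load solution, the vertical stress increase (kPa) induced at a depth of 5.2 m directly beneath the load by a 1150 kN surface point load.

Δσ_z ≈ 20.3 kPa

Boussinesq vertical stress below a point load on an elastic half-space:
Δσ_z = 3P/(2πz²) · [1 + (r/z)²]^(−5/2)
r/z = 0/5.2 = 0; [1+(r/z)²]^(−5/2) = 1.
Δσ_z = 3×1150/(2π×5.2²) × 1 = 20.306 × 1 = 20.31 kPa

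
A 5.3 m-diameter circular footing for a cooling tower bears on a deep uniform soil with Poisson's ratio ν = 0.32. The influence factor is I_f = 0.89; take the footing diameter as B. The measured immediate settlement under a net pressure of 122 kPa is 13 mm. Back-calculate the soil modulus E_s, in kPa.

S_e = q·B·(1−ν²)/E_s · I_f  ⇒  E_s = q·B·(1−ν²)·I_f / S_e.
E_s = 122 × 5.3 × 0.8976 × 0.89 / 0.013 = 39730 kPa

E_s ≈ 39700 kPa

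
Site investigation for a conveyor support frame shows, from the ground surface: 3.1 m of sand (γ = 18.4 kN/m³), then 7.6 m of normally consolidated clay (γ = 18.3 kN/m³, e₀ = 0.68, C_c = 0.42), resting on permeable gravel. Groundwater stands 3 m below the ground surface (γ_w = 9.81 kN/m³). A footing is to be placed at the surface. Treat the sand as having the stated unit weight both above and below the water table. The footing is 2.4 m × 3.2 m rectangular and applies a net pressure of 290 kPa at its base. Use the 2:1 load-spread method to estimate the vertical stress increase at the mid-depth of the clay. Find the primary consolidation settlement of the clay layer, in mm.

Mid-depth of clay below the ground surface: z = 3.1 + 7.6/2 = 6.9 m.
Total vertical stress at mid-clay: σ_v = 18.4×3.1 + 18.3×3.8 = 126.58 kPa.
Pore pressure: u = 9.81×(6.9 − 3) = 38.259 kPa.
Initial effective stress: σ'_0 = σ_v − u = 126.58 − 38.259 = 88.321 kPa.
Stress increase at mid-clay by the 2:1 spreading method:
Δσ = qBL/((B+z)(L+z)) = 290×2.4×3.2/((2.4+6.9)(3.2+6.9)) = 23.711 kPa
Final effective stress: σ'_f = σ'_0 + Δσ = 88.321 + 23.711 = 112.03 kPa.
Normally consolidated clay, so the full stress increment lies on the virgin compression line:
S_c = C_c·H/(1+e₀)·log₁₀(σ'_f/σ'_0) = 0.42×7.6/(1+0.68)×log₁₀(112.03/88.321)
    = 1.9 × 0.10327 = 0.1962 m

S_c ≈ 196 mm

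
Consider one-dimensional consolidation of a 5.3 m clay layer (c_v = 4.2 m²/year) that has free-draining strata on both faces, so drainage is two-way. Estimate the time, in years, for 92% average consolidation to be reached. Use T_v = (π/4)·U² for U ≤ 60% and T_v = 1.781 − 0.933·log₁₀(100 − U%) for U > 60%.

Drainage path length: H_d = H/2 = 2.65 m (double drainage).
U > 60%: T_v = 1.781 − 0.933·log₁₀(100 − 92) = 0.93842.
t = T_v·H_d²/c_v = 0.93842×2.65²/4.2 = 1.569 years.

t ≈ 1.57 years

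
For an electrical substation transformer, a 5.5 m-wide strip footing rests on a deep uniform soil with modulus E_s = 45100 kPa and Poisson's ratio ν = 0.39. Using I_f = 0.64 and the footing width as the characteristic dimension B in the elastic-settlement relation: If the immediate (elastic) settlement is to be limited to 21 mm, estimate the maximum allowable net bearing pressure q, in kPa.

S_e = q·B·(1−ν²)/E_s · I_f  ⇒  q = S_e·E_s / (B·(1−ν²)·I_f).
q = 0.021 × 45100 / (5.5 × 0.8479 × 0.64) = 317.3 kPa

q ≈ 317 kPa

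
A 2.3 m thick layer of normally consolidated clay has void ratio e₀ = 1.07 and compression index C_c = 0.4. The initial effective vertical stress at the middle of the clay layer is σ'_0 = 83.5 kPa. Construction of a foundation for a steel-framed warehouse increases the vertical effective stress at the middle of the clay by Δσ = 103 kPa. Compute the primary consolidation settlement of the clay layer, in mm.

Final effective stress: σ'_f = σ'_0 + Δσ = 83.5 + 103 = 186.5 kPa.
Normally consolidated clay, so the full stress increment lies on the virgin compression line:
S_c = C_c·H/(1+e₀)·log₁₀(σ'_f/σ'_0) = 0.4×2.3/(1+1.07)×log₁₀(186.5/83.5)
    = 0.44444 × 0.34899 = 0.1551 m

S_c ≈ 155 mm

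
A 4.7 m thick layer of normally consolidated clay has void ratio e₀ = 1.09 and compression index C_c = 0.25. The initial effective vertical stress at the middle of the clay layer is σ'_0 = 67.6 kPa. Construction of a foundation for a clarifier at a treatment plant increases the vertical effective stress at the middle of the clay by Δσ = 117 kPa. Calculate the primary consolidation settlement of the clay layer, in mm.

Final effective stress: σ'_f = σ'_0 + Δσ = 67.6 + 117 = 184.6 kPa.
Normally consolidated clay, so the full stress increment lies on the virgin compression line:
S_c = C_c·H/(1+e₀)·log₁₀(σ'_f/σ'_0) = 0.25×4.7/(1+1.09)×log₁₀(184.6/67.6)
    = 0.5622 × 0.43629 = 0.2453 m

S_c ≈ 245 mm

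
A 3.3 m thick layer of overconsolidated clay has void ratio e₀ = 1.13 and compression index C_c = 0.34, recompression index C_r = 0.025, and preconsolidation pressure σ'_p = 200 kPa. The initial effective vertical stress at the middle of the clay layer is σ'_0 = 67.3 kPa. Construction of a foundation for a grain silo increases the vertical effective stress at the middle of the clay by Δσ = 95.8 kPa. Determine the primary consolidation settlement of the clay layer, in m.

Final effective stress: σ'_f = 67.3 + 95.8 = 163.1 kPa.
σ'_f = 163.1 ≤ σ'_p = 200 kPa, so the clay remains overconsolidated and only the recompression index applies:
S_c = C_r·H/(1+e₀)·log₁₀(σ'_f/σ'_0) = 0.025×3.3/2.13×log₁₀(163.1/67.3)
    = 0.038733 × 0.38444 = 0.01489 m

S_c ≈ 0.0149 m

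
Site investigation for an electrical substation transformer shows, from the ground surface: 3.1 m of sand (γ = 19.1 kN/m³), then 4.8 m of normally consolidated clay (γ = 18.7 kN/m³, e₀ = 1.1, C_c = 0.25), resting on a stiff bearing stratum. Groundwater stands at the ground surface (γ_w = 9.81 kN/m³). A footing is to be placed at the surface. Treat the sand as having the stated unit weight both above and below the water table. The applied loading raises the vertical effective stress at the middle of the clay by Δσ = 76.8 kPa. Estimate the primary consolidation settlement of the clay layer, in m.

Mid-depth of clay below the ground surface: z = 3.1 + 4.8/2 = 5.5 m.
Total vertical stress at mid-clay: σ_v = 19.1×3.1 + 18.7×2.4 = 104.09 kPa.
Pore pressure: u = 9.81×(5.5 − 0) = 53.955 kPa.
Initial effective stress: σ'_0 = σ_v − u = 104.09 − 53.955 = 50.135 kPa.
Final effective stress: σ'_f = σ'_0 + Δσ = 50.135 + 76.8 = 126.94 kPa.
Normally consolidated clay, so the full stress increment lies on the virgin compression line:
S_c = C_c·H/(1+e₀)·log₁₀(σ'_f/σ'_0) = 0.25×4.8/(1+1.1)×log₁₀(126.94/50.135)
    = 0.57143 × 0.40346 = 0.2305 m

S_c ≈ 0.231 m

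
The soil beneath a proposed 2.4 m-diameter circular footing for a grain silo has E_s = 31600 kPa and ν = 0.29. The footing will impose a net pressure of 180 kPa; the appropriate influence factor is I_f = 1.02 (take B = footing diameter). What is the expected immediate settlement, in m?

S_e ≈ 0.0128 m

Immediate (elastic) settlement: S_e = q·B·(1−ν²)/E_s · I_f.
S_e = 180 × 2.4 × (1 − 0.29²) / 31600 × 1.02
    = 180 × 2.4 × 0.9159 / 31600 × 1.02
    = 0.01277 m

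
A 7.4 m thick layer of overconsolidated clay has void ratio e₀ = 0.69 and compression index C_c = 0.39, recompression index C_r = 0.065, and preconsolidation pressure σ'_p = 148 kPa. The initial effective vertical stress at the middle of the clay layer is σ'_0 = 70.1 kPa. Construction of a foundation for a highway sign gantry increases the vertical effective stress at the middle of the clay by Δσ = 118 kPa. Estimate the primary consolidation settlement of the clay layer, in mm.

S_c ≈ 270 mm

Final effective stress: σ'_f = 70.1 + 118 = 188.1 kPa.
σ'_f = 188.1 > σ'_p = 148 kPa, so the stress path crosses the preconsolidation pressure — recompression up to σ'_p, then virgin compression beyond:
S_c = H/(1+e₀)·[C_r·log₁₀(σ'_p/σ'_0) + C_c·log₁₀(σ'_f/σ'_p)]
    = 7.4/1.69 × [0.065×log₁₀(148/70.1) + 0.39×log₁₀(188.1/148)]
    = 4.3787 × [0.021095 + 0.04061] = 0.2702 m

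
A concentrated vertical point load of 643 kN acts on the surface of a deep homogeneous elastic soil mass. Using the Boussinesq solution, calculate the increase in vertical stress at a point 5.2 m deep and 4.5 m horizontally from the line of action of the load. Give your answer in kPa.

Boussinesq vertical stress below a point load on an elastic half-space:
Δσ_z = 3P/(2πz²) · [1 + (r/z)²]^(−5/2)
r/z = 4.5/5.2 = 0.86538; [1+(r/z)²]^(−5/2) = 0.24723.
Δσ_z = 3×643/(2π×5.2²) × 0.24723 = 11.354 × 0.24723 = 2.807 kPa

Δσ_z ≈ 2.81 kPa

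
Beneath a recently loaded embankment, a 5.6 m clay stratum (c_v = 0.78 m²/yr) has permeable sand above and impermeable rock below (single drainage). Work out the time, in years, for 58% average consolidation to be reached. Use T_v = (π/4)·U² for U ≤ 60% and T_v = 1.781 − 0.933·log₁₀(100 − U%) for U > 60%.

Drainage path length: H_d = H = 5.6 m (single drainage).
U ≤ 60%: T_v = (π/4)·U² = (π/4)×0.58² = 0.26421.
t = T_v·H_d²/c_v = 0.26421×5.6²/0.78 = 10.62 years.

t ≈ 10.6 years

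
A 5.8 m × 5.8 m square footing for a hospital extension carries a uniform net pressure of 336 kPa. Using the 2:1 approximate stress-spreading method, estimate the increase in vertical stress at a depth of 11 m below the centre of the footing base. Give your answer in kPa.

Δσ_z ≈ 40 kPa

By the 2:1 method the load spreads at 1 horizontal : 2 vertical, so at depth z the loaded area has grown by z in each plan dimension:
Δσ = qBL/((B+z)(L+z)) = 336×5.8×5.8/((5.8+11)(5.8+11)) = 40.048 kPa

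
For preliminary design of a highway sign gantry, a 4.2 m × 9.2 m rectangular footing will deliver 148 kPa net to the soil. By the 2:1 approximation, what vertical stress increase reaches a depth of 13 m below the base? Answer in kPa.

By the 2:1 method the load spreads at 1 horizontal : 2 vertical, so at depth z the loaded area has grown by z in each plan dimension:
Δσ = qBL/((B+z)(L+z)) = 148×4.2×9.2/((4.2+13)(9.2+13)) = 14.977 kPa

Δσ_z ≈ 15 kPa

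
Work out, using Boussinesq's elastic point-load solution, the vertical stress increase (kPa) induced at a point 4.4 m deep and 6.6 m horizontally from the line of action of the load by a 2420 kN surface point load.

Boussinesq vertical stress below a point load on an elastic half-space:
Δσ_z = 3P/(2πz²) · [1 + (r/z)²]^(−5/2)
r/z = 6.6/4.4 = 1.5; [1+(r/z)²]^(−5/2) = 0.052516.
Δσ_z = 3×2420/(2π×4.4²) × 0.052516 = 59.683 × 0.052516 = 3.134 kPa

Δσ_z ≈ 3.13 kPa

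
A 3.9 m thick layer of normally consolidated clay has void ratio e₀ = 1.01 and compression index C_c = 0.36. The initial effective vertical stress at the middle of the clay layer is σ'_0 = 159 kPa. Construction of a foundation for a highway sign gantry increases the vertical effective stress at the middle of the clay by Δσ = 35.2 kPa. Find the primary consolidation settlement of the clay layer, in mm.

S_c ≈ 60.7 mm

Final effective stress: σ'_f = σ'_0 + Δσ = 159 + 35.2 = 194.2 kPa.
Normally consolidated clay, so the full stress increment lies on the virgin compression line:
S_c = C_c·H/(1+e₀)·log₁₀(σ'_f/σ'_0) = 0.36×3.9/(1+1.01)×log₁₀(194.2/159)
    = 0.69851 × 0.086852 = 0.06067 m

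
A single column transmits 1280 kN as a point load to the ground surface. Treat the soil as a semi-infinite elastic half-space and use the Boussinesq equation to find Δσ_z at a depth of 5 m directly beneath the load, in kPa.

Δσ_z ≈ 24.4 kPa

Boussinesq vertical stress below a point load on an elastic half-space:
Δσ_z = 3P/(2πz²) · [1 + (r/z)²]^(−5/2)
r/z = 0/5 = 0; [1+(r/z)²]^(−5/2) = 1.
Δσ_z = 3×1280/(2π×5²) × 1 = 24.446 × 1 = 24.45 kPa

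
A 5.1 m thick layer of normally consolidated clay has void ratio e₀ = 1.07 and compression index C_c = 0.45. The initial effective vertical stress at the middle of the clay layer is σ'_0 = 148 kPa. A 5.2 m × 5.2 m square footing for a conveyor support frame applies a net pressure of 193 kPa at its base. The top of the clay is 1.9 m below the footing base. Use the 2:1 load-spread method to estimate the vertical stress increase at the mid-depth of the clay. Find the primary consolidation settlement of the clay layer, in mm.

S_c ≈ 155 mm

Mid-depth of clay below the footing base: z = 1.9 + 5.1/2 = 4.45 m.
Stress increase at mid-clay by the 2:1 spreading method:
Δσ = qBL/((B+z)(L+z)) = 193×5.2×5.2/((5.2+4.45)(5.2+4.45)) = 56.041 kPa
Final effective stress: σ'_f = σ'_0 + Δσ = 148 + 56.041 = 204.04 kPa.
Normally consolidated clay, so the full stress increment lies on the virgin compression line:
S_c = C_c·H/(1+e₀)·log₁₀(σ'_f/σ'_0) = 0.45×5.1/(1+1.07)×log₁₀(204.04/148)
    = 1.1087 × 0.13945 = 0.1546 m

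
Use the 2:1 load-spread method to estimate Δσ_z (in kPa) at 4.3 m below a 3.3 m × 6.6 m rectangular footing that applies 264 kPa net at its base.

By the 2:1 method the load spreads at 1 horizontal : 2 vertical, so at depth z the loaded area has grown by z in each plan dimension:
Δσ = qBL/((B+z)(L+z)) = 264×3.3×6.6/((3.3+4.3)(6.6+4.3)) = 69.41 kPa

Δσ_z ≈ 69.4 kPa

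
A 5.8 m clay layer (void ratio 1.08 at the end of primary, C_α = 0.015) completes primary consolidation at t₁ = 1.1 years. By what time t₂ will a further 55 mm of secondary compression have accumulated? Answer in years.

t₂ ≈ 22.7 years

S_s = C_α·H/(1+e_p)·log₁₀(t₂/t₁) ⇒ log₁₀(t₂/t₁) = S_s·(1+e_p)/(C_α·H).
log₁₀(t₂/t₁) = 0.055 × (1+1.08) / (0.015×5.8) = 1.315
t₂ = t₁ × 10^1.315 = 1.1 × 20.65 = 22.72 years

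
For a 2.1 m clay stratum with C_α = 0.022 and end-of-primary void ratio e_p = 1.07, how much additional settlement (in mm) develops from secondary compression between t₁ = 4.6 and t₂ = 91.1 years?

Secondary compression: S_s = C_α·H/(1+e_p)·log₁₀(t₂/t₁)
S_s = 0.022×2.1/(1+1.07)×log₁₀(91.1/4.6)
    = 0.02232 × 1.297 = 0.02894 m

S_s ≈ 28.9 mm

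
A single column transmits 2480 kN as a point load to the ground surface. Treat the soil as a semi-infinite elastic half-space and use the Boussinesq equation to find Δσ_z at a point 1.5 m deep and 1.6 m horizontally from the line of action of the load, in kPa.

Boussinesq vertical stress below a point load on an elastic half-space:
Δσ_z = 3P/(2πz²) · [1 + (r/z)²]^(−5/2)
r/z = 1.6/1.5 = 1.0667; [1+(r/z)²]^(−5/2) = 0.14966.
Δσ_z = 3×2480/(2π×1.5²) × 0.14966 = 526.27 × 0.14966 = 78.76 kPa

Δσ_z ≈ 78.8 kPa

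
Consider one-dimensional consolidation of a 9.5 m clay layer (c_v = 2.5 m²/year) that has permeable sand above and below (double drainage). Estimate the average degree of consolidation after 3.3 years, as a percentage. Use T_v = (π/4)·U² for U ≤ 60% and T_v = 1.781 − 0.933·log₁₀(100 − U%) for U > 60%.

U ≈ 67.1 %

Drainage path length: H_d = H/2 = 4.75 m (double drainage).
T_v = c_v·t/H_d² = 2.5×3.3/4.75² = 0.36565.
T_v = 0.36565 corresponds to the U > 60% branch:
U = 1 − 10^((1.781 − T_v)/0.933)/100 = 0.6712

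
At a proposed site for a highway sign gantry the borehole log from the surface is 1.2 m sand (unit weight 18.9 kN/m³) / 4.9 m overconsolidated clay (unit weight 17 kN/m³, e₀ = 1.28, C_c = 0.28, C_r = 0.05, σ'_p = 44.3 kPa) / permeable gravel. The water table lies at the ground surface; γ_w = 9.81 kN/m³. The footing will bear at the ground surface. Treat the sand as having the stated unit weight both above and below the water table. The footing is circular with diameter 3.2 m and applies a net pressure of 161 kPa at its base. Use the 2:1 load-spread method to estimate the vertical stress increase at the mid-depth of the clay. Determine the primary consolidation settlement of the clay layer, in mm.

S_c ≈ 115 mm

Mid-depth of clay below the ground surface: z = 1.2 + 4.9/2 = 3.65 m.
Total vertical stress at mid-clay: σ_v = 18.9×1.2 + 17×2.45 = 64.33 kPa.
Pore pressure: u = 9.81×(3.65 − 0) = 35.806 kPa.
Initial effective stress: σ'_0 = σ_v − u = 64.33 − 35.806 = 28.524 kPa.
Stress increase at mid-clay by the 2:1 spreading method:
Δσ ≈ qD²/(D+z)² = 161×3.2²/(3.2+3.65)² = 35.135 kPa
Final effective stress: σ'_f = 28.524 + 35.135 = 63.659 kPa.
σ'_f = 63.659 > σ'_p = 44.3 kPa, so the stress path crosses the preconsolidation pressure — recompression up to σ'_p, then virgin compression beyond:
S_c = H/(1+e₀)·[C_r·log₁₀(σ'_p/σ'_0) + C_c·log₁₀(σ'_f/σ'_p)]
    = 4.9/2.28 × [0.05×log₁₀(44.3/28.524) + 0.28×log₁₀(63.659/44.3)]
    = 2.1491 × [0.0095597 + 0.044088] = 0.1153 m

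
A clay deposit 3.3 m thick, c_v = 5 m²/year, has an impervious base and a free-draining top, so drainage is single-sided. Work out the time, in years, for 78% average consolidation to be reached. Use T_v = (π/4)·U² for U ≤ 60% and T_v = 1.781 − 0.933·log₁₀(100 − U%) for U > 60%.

Drainage path length: H_d = H = 3.3 m (single drainage).
U > 60%: T_v = 1.781 − 0.933·log₁₀(100 − 78) = 0.52852.
t = T_v·H_d²/c_v = 0.52852×3.3²/5 = 1.151 years.

t ≈ 1.15 years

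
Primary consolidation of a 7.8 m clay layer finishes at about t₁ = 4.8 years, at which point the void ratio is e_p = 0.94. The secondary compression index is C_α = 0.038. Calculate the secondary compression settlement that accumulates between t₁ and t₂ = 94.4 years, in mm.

S_s ≈ 198 mm

Secondary compression: S_s = C_α·H/(1+e_p)·log₁₀(t₂/t₁)
S_s = 0.038×7.8/(1+0.94)×log₁₀(94.4/4.8)
    = 0.1528 × 1.294 = 0.1977 m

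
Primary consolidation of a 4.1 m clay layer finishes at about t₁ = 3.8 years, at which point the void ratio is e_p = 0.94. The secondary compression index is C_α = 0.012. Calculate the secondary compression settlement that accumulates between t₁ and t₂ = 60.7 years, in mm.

Secondary compression: S_s = C_α·H/(1+e_p)·log₁₀(t₂/t₁)
S_s = 0.012×4.1/(1+0.94)×log₁₀(60.7/3.8)
    = 0.02536 × 1.203 = 0.03052 m

S_s ≈ 30.5 mm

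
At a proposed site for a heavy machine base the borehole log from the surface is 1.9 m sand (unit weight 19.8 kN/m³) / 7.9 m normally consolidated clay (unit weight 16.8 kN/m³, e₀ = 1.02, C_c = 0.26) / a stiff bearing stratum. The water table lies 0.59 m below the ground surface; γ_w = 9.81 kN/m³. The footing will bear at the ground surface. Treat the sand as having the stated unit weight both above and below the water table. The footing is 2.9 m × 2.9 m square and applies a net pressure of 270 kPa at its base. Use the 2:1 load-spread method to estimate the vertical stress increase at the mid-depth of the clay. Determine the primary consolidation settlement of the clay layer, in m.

Mid-depth of clay below the ground surface: z = 1.9 + 7.9/2 = 5.85 m.
Total vertical stress at mid-clay: σ_v = 19.8×1.9 + 16.8×3.95 = 103.98 kPa.
Pore pressure: u = 9.81×(5.85 − 0.59) = 51.601 kPa.
Initial effective stress: σ'_0 = σ_v − u = 103.98 − 51.601 = 52.379 kPa.
Stress increase at mid-clay by the 2:1 spreading method:
Δσ = qBL/((B+z)(L+z)) = 270×2.9×2.9/((2.9+5.85)(2.9+5.85)) = 29.658 kPa
Final effective stress: σ'_f = σ'_0 + Δσ = 52.379 + 29.658 = 82.037 kPa.
Normally consolidated clay, so the full stress increment lies on the virgin compression line:
S_c = C_c·H/(1+e₀)·log₁₀(σ'_f/σ'_0) = 0.26×7.9/(1+1.02)×log₁₀(82.037/52.379)
    = 1.0168 × 0.19485 = 0.1981 m

S_c ≈ 0.198 m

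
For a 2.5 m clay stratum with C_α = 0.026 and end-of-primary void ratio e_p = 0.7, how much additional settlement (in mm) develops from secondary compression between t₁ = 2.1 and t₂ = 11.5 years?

Secondary compression: S_s = C_α·H/(1+e_p)·log₁₀(t₂/t₁)
S_s = 0.026×2.5/(1+0.7)×log₁₀(11.5/2.1)
    = 0.03824 × 0.7385 = 0.02824 m

S_s ≈ 28.2 mm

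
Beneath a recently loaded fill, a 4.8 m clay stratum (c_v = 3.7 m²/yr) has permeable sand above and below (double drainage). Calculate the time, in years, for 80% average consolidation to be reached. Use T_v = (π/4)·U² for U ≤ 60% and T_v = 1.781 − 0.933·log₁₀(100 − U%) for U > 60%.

Drainage path length: H_d = H/2 = 2.4 m (double drainage).
U > 60%: T_v = 1.781 − 0.933·log₁₀(100 − 80) = 0.56714.
t = T_v·H_d²/c_v = 0.56714×2.4²/3.7 = 0.8829 years.

t ≈ 0.883 years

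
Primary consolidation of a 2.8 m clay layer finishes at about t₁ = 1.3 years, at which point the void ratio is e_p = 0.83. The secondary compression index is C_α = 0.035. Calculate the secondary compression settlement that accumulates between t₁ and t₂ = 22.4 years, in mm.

S_s ≈ 66.2 mm

Secondary compression: S_s = C_α·H/(1+e_p)·log₁₀(t₂/t₁)
S_s = 0.035×2.8/(1+0.83)×log₁₀(22.4/1.3)
    = 0.05355 × 1.236 = 0.06621 m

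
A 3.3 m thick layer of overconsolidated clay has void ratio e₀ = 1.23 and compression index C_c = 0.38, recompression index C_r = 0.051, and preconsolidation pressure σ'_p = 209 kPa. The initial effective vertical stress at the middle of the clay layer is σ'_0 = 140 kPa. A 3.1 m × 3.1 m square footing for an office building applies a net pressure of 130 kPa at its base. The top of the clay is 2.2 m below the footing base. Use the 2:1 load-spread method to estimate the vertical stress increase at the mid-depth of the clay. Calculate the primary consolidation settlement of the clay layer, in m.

Mid-depth of clay below the footing base: z = 2.2 + 3.3/2 = 3.85 m.
Stress increase at mid-clay by the 2:1 spreading method:
Δσ = qBL/((B+z)(L+z)) = 130×3.1×3.1/((3.1+3.85)(3.1+3.85)) = 25.864 kPa
Final effective stress: σ'_f = 140 + 25.864 = 165.86 kPa.
σ'_f = 165.86 ≤ σ'_p = 209 kPa, so the clay remains overconsolidated and only the recompression index applies:
S_c = C_r·H/(1+e₀)·log₁₀(σ'_f/σ'_0) = 0.051×3.3/2.23×log₁₀(165.86/140)
    = 0.07547 × 0.073614 = 0.005556 m

S_c ≈ 0.00556 m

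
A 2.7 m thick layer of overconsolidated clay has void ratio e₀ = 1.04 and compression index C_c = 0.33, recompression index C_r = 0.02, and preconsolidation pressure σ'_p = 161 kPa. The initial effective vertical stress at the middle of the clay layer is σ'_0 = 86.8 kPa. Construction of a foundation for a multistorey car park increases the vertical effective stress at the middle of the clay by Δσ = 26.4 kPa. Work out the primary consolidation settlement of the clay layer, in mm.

S_c ≈ 3.05 mm

Final effective stress: σ'_f = 86.8 + 26.4 = 113.2 kPa.
σ'_f = 113.2 ≤ σ'_p = 161 kPa, so the clay remains overconsolidated and only the recompression index applies:
S_c = C_r·H/(1+e₀)·log₁₀(σ'_f/σ'_0) = 0.02×2.7/2.04×log₁₀(113.2/86.8)
    = 0.02647 × 0.11533 = 0.003053 m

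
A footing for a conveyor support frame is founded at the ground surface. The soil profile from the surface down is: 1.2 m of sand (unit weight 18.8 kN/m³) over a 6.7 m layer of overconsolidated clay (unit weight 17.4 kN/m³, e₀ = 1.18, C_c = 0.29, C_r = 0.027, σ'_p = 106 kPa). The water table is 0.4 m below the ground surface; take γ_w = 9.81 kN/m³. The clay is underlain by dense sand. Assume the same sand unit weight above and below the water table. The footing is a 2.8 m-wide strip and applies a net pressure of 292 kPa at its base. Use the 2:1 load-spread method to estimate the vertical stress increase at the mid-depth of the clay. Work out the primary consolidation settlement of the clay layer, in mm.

S_c ≈ 173 mm

Mid-depth of clay below the ground surface: z = 1.2 + 6.7/2 = 4.55 m.
Total vertical stress at mid-clay: σ_v = 18.8×1.2 + 17.4×3.35 = 80.85 kPa.
Pore pressure: u = 9.81×(4.55 − 0.4) = 40.712 kPa.
Initial effective stress: σ'_0 = σ_v − u = 80.85 − 40.712 = 40.138 kPa.
Stress increase at mid-clay by the 2:1 spreading method:
Δσ = qB/(B+z) = 292×2.8/(2.8+4.55) = 111.24 kPa
Final effective stress: σ'_f = 40.138 + 111.24 = 151.38 kPa.
σ'_f = 151.38 > σ'_p = 106 kPa, so the stress path crosses the preconsolidation pressure — recompression up to σ'_p, then virgin compression beyond:
S_c = H/(1+e₀)·[C_r·log₁₀(σ'_p/σ'_0) + C_c·log₁₀(σ'_f/σ'_p)]
    = 6.7/2.18 × [0.027×log₁₀(106/40.138) + 0.29×log₁₀(151.38/106)]
    = 3.0734 × [0.011387 + 0.044881] = 0.1729 m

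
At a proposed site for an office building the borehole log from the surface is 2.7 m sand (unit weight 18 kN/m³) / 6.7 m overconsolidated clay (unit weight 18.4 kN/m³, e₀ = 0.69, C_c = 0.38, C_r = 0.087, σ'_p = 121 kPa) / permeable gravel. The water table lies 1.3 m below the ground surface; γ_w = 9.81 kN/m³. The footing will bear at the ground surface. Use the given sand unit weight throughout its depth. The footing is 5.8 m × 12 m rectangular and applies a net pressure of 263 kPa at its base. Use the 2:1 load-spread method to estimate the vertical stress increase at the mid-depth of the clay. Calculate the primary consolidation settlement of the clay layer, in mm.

Mid-depth of clay below the ground surface: z = 2.7 + 6.7/2 = 6.05 m.
Total vertical stress at mid-clay: σ_v = 18×2.7 + 18.4×3.35 = 110.24 kPa.
Pore pressure: u = 9.81×(6.05 − 1.3) = 46.598 kPa.
Initial effective stress: σ'_0 = σ_v − u = 110.24 − 46.598 = 63.642 kPa.
Stress increase at mid-clay by the 2:1 spreading method:
Δσ = qBL/((B+z)(L+z)) = 263×5.8×12/((5.8+6.05)(12+6.05)) = 85.579 kPa
Final effective stress: σ'_f = 63.642 + 85.579 = 149.22 kPa.
σ'_f = 149.22 > σ'_p = 121 kPa, so the stress path crosses the preconsolidation pressure — recompression up to σ'_p, then virgin compression beyond:
S_c = H/(1+e₀)·[C_r·log₁₀(σ'_p/σ'_0) + C_c·log₁₀(σ'_f/σ'_p)]
    = 6.7/1.69 × [0.087×log₁₀(121/63.642) + 0.38×log₁₀(149.22/121)]
    = 3.9645 × [0.024277 + 0.034596] = 0.2334 m

S_c ≈ 233 mm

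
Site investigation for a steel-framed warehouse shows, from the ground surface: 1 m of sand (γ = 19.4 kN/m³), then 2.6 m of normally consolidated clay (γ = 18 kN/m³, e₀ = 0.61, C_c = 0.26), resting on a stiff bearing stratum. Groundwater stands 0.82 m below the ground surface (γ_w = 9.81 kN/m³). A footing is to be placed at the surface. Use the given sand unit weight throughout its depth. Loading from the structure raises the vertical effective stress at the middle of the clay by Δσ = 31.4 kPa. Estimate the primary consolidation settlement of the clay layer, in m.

Mid-depth of clay below the ground surface: z = 1 + 2.6/2 = 2.3 m.
Total vertical stress at mid-clay: σ_v = 19.4×1 + 18×1.3 = 42.8 kPa.
Pore pressure: u = 9.81×(2.3 − 0.82) = 14.519 kPa.
Initial effective stress: σ'_0 = σ_v − u = 42.8 − 14.519 = 28.281 kPa.
Final effective stress: σ'_f = σ'_0 + Δσ = 28.281 + 31.4 = 59.681 kPa.
Normally consolidated clay, so the full stress increment lies on the virgin compression line:
S_c = C_c·H/(1+e₀)·log₁₀(σ'_f/σ'_0) = 0.26×2.6/(1+0.61)×log₁₀(59.681/28.281)
    = 0.41988 × 0.32434 = 0.1362 m

S_c ≈ 0.136 m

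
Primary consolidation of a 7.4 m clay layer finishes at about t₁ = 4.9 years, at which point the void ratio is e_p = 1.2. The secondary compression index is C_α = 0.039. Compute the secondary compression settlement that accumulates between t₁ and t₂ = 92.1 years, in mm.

Secondary compression: S_s = C_α·H/(1+e_p)·log₁₀(t₂/t₁)
S_s = 0.039×7.4/(1+1.2)×log₁₀(92.1/4.9)
    = 0.1312 × 1.274 = 0.1671 m

S_s ≈ 167 mm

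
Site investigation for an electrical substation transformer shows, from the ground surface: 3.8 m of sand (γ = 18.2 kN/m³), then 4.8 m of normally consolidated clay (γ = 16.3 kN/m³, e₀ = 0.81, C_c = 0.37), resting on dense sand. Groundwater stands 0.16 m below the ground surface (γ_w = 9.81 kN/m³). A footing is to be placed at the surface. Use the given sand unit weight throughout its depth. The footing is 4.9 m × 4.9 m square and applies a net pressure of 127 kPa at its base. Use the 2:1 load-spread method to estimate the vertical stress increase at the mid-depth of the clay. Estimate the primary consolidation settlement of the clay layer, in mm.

S_c ≈ 174 mm

Mid-depth of clay below the ground surface: z = 3.8 + 4.8/2 = 6.2 m.
Total vertical stress at mid-clay: σ_v = 18.2×3.8 + 16.3×2.4 = 108.28 kPa.
Pore pressure: u = 9.81×(6.2 − 0.16) = 59.252 kPa.
Initial effective stress: σ'_0 = σ_v − u = 108.28 − 59.252 = 49.028 kPa.
Stress increase at mid-clay by the 2:1 spreading method:
Δσ = qBL/((B+z)(L+z)) = 127×4.9×4.9/((4.9+6.2)(4.9+6.2)) = 24.749 kPa
Final effective stress: σ'_f = σ'_0 + Δσ = 49.028 + 24.749 = 73.777 kPa.
Normally consolidated clay, so the full stress increment lies on the virgin compression line:
S_c = C_c·H/(1+e₀)·log₁₀(σ'_f/σ'_0) = 0.37×4.8/(1+0.81)×log₁₀(73.777/49.028)
    = 0.98122 × 0.17748 = 0.1741 m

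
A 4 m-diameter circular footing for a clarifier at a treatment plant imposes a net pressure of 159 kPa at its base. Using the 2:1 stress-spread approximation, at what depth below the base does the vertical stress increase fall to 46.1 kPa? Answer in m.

2:1 spreading — at depth z the loaded area has grown by z in each plan dimension:
qD²/(D+z)² = Δσ_z ⇒ z = D(√(q/Δσ_z) − 1) = 4×(√(159/46.1) − 1) = 3.429 m

z ≈ 3.43 m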